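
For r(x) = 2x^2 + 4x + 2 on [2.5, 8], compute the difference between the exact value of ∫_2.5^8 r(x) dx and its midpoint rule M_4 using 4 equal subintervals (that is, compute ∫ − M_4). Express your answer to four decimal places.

Exact integral: ∫_2.5^8 r(x) dx ≈ 457.416667.
M_4 = 455.68359375.
Error ≈ 457.416667 − 455.68359375 ≈ 1.7331.

1.7331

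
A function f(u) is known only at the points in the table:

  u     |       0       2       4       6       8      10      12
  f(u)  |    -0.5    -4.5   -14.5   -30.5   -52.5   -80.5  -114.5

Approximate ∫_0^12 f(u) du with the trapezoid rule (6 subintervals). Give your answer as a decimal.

Δu = 2.
T_6 = (2/2)·[(-0.5) + 2·(-4.5) + 2·(-14.5) + 2·(-30.5) + 2·(-52.5) + 2·(-80.5) + (-114.5)] = -480.

-480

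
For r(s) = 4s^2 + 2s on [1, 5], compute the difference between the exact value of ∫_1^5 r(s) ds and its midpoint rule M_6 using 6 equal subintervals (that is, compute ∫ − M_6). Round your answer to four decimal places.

Exact integral: ∫_1^5 r(s) ds ≈ 189.333333.
M_6 ≈ 188.740741.
Error ≈ 189.333333 − 188.740741 ≈ 0.5926.

0.5926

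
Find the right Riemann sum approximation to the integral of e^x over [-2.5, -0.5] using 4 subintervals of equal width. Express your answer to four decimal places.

Δx = (-0.5 − (-2.5))/4 = 0.5.
Right endpoints: -2, -1.5, -1, -0.5.
f(-2) ≈ 0.1353, f(-1.5) ≈ 0.2231, f(-1) ≈ 0.3679, f(-0.5) ≈ 0.6065.
Sum = Δx · [f(-2) + f(-1.5) + f(-1) + f(-0.5)].
Sum ≈ 0.6664.

0.6664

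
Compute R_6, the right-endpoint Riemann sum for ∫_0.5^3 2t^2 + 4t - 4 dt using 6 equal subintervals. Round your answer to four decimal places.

Δt = (3 − 0.5)/6 = 5/12.
Right endpoints: 11/12, 4/3, 1.75, 13/6, 31/12, 3.
f(11/12) = 97/72, f(4/3) = 44/9, f(1.75) = 9.125, f(13/6) = 253/18, f(31/12) = 1417/72, f(3) = 26.
Sum = Δt · [f(11/12) + f(4/3) + f(1.75) + ...].
Sum ≈ 31.2905.

31.2905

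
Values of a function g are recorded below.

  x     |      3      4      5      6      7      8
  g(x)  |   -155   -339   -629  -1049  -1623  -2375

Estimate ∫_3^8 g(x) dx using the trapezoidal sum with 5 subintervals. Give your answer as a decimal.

Δx = 1.
T_5 = (1/2)·[(-155) + 2·(-339) + 2·(-629) + 2·(-1049) + 2·(-1623) + (-2375)] = -4905.

-4905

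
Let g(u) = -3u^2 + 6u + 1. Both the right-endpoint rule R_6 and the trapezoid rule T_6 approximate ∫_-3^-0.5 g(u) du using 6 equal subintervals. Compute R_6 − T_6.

R_6 ≈ -42.24826.
T_6 ≈ -50.84201.
R_6 − T_6 = 8.59375.

8.59375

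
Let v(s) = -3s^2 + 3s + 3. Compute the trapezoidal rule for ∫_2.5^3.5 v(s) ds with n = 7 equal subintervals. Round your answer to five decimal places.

-15.26020

Δs = (3.5 − 2.5)/7 = 1/7.
v(2.5) = -8.25, v(37/14) = -1965/196, v(39/14) = -2337/196, v(41/14) = -2733/196, v(43/14) = -3153/196, v(45/14) = -3597/196, v(47/14) = -4065/196, v(3.5) = -23.25.
T_7 = (Δs/2)·[v(s_0) + 2v(s_1) + ... + 2v(s_{6}) + v(s_7)].
Sum ≈ -15.26020.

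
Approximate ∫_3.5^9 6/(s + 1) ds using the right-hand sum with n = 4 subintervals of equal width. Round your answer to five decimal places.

Δs = (9 − 3.5)/4 = 1.375.
Right endpoints: 4.875, 6.25, 7.625, 9.
f(4.875) = 48/47, f(6.25) = 24/29, f(7.625) = 16/23, f(9) = 0.6.
Sum = Δs · [f(4.875) + f(6.25) + f(7.625) + f(9)].
Sum ≈ 4.32371.

4.32371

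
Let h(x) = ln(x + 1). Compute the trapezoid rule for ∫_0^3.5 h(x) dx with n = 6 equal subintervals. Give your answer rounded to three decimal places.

3.247

Δx = (3.5 − 0)/6 = 7/12.
h(0) ≈ 0.000, h(7/12) ≈ 0.460, h(7/6) ≈ 0.773, h(1.75) ≈ 1.012, h(7/3) ≈ 1.204, h(35/12) ≈ 1.365, h(3.5) ≈ 1.504.
T_6 = (Δx/2)·[h(x_0) + 2h(x_1) + ... + 2h(x_{5}) + h(x_6)].
Sum ≈ 3.247.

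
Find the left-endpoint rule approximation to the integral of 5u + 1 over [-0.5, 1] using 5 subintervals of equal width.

2.25

Δu = (1 − (-0.5))/5 = 0.3.
Left endpoints: -0.5, -0.2, 0.1, 0.4, 0.7.
f(-0.5) = -1.5, f(-0.2) = 0, f(0.1) = 1.5, f(0.4) = 3, f(0.7) = 4.5.
Sum = Δu · [f(-0.5) + f(-0.2) + f(0.1) + f(0.4) + f(0.7)].
Sum = 2.25.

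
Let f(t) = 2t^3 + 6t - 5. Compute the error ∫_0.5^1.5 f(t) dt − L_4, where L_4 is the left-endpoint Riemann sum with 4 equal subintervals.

1.5

Exact integral: ∫_0.5^1.5 f(t) dt = 3.5.
L_4 = 2.
Error = 3.5 − 2 = 1.5.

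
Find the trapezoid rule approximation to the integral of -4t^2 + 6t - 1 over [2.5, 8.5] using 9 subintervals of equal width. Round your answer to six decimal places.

Δt = (8.5 − 2.5)/9 = 2/3.
f(2.5) = -11, f(19/6) = -199/9, f(23/6) = -331/9, f(4.5) = -55, f(31/6) = -691/9, f(35/6) = -919/9, f(6.5) = -131, f(43/6) = -1471/9, f(47/6) = -1795/9, f(8.5) = -239.
T_9 = (Δt/2)·[f(t_0) + 2f(t_1) + ... + 2f(t_{8}) + f(t_9)].
Sum ≈ -607.777778.

-607.777778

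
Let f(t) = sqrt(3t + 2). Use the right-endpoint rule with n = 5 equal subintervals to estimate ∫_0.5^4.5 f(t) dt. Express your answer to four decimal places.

12.9100

Δt = (4.5 − 0.5)/5 = 0.8.
Right endpoints: 1.3, 2.1, 2.9, 3.7, 4.5.
f(1.3) ≈ 2.4290, f(2.1) ≈ 2.8810, f(2.9) ≈ 3.2711, f(3.7) ≈ 3.6194, f(4.5) ≈ 3.9370.
Sum = Δt · [f(1.3) + f(2.1) + f(2.9) + f(3.7) + f(4.5)].
Sum ≈ 12.9100.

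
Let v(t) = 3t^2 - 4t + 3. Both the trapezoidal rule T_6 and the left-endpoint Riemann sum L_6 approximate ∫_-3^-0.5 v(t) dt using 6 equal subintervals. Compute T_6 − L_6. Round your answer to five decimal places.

-7.55208

T_6 ≈ 52.0920139.
L_6 ≈ 59.6440972.
T_6 − L_6 ≈ -7.55208.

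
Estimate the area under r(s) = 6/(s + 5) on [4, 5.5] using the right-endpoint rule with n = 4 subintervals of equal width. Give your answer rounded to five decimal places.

0.90728

Δs = (5.5 − 4)/4 = 0.375.
Right endpoints: 4.375, 4.75, 5.125, 5.5.
r(4.375) = 0.64, r(4.75) = 8/13, r(5.125) = 16/27, r(5.5) = 4/7.
Sum = Δs · [r(4.375) + r(4.75) + r(5.125) + r(5.5)].
Sum ≈ 0.90728.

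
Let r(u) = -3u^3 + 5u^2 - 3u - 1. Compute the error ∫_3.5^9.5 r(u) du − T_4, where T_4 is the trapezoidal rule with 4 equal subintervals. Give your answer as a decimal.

Exact integral: ∫_3.5^9.5 r(u) du = -4761.75.
T_4 = -4882.125.
Error = -4761.75 − (-4882.125) = 120.375.

120.375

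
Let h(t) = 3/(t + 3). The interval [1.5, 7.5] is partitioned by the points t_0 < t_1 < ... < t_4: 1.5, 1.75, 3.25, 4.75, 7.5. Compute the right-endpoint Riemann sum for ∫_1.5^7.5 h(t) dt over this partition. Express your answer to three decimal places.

2.244

Subinterval widths: 0.25, 1.5, 1.5, 2.75.
Right endpoints: 1.75, 3.25, 4.75, 7.5.
h(1.75) = 12/19, h(3.25) = 0.48, h(4.75) = 12/31, h(7.5) = 2/7.
Sum = Σ Δt_i · h(t_i).
Sum ≈ 2.244.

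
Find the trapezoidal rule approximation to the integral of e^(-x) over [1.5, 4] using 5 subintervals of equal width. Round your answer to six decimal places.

Δx = (4 − 1.5)/5 = 0.5.
f(1.5) ≈ 0.223130, f(2) ≈ 0.135335, f(2.5) ≈ 0.082085, f(3) ≈ 0.049787, f(3.5) ≈ 0.030197, f(4) ≈ 0.018316.
T_5 = (Δx/2)·[f(x_0) + 2f(x_1) + ... + 2f(x_{4}) + f(x_5)].
Sum ≈ 0.209064.

0.209064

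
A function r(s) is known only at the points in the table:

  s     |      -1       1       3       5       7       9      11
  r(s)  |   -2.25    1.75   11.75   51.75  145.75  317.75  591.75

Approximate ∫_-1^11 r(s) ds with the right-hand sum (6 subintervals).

2241

Δs = 2.
Sum = 2·[1.75 + 11.75 + 51.75 + 145.75 + 317.75 + 591.75] = 2241.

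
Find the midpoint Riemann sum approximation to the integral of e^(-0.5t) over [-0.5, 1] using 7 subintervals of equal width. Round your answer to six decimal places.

Δt = (1 − (-0.5))/7 = 3/14.
Midpoints: -11/28, -5/28, 1/28, 0.25, 13/28, 19/28, 25/28.
f(-11/28) ≈ 1.217048, f(-5/28) ≈ 1.093393, f(1/28) ≈ 0.982301, f(0.25) ≈ 0.882497, f(13/28) ≈ 0.792833, f(19/28) ≈ 0.712279, f(25/28) ≈ 0.639909.
Sum = Δt · [f(-11/28) + f(-5/28) + f(1/28) + ...].
Sum ≈ 1.354342.

1.354342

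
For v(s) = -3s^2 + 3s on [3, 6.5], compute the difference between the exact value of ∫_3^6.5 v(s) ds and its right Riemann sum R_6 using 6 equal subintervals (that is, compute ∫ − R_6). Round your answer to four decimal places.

26.6267

Exact integral: ∫_3^6.5 v(s) ds = -197.75.
R_6 ≈ -224.376736.
Error ≈ -197.75 − (-224.376736) ≈ 26.6267.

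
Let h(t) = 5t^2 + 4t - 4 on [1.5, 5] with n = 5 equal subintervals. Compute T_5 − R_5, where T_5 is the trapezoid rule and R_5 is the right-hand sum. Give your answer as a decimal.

-44.7125

T_5 = 235.6375.
R_5 = 280.35.
T_5 − R_5 = -44.7125.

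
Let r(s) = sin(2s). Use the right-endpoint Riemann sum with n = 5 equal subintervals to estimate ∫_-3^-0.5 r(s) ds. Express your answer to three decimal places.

Δs = (-0.5 − (-3))/5 = 0.5.
Right endpoints: -2.5, -2, -1.5, -1, -0.5.
r(-2.5) ≈ 0.959, r(-2) ≈ 0.757, r(-1.5) ≈ -0.141, r(-1) ≈ -0.909, r(-0.5) ≈ -0.841.
Sum = Δs · [r(-2.5) + r(-2) + r(-1.5) + r(-1) + r(-0.5)].
Sum ≈ -0.088.

-0.088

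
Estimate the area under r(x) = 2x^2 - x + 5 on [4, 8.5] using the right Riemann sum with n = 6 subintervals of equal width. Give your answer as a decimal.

402.46875

Δx = (8.5 − 4)/6 = 0.75.
Right endpoints: 4.75, 5.5, 6.25, 7, 7.75, 8.5.
r(4.75) = 45.375, r(5.5) = 60, r(6.25) = 76.875, r(7) = 96, r(7.75) = 117.375, r(8.5) = 141.
Sum = Δx · [r(4.75) + r(5.5) + r(6.25) + ...].
Sum = 402.46875.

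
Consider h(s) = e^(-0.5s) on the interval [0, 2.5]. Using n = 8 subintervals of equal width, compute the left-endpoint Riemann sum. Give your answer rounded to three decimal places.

Δs = (2.5 − 0)/8 = 0.3125.
Left endpoints: 0, 0.3125, 0.625, 0.9375, 1.25, 1.5625, 1.875, 2.1875.
h(0) ≈ 1.000, h(0.3125) ≈ 0.855, h(0.625) ≈ 0.732, h(0.9375) ≈ 0.626, h(1.25) ≈ 0.535, h(1.5625) ≈ 0.458, h(1.875) ≈ 0.392, h(2.1875) ≈ 0.335.
Sum = Δs · [h(0) + h(0.3125) + h(0.625) + ...].
Sum ≈ 1.541.

1.541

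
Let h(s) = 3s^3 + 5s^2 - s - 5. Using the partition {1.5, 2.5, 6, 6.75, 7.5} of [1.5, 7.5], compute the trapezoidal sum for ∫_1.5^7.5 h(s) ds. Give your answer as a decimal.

Subinterval widths: 1, 3.5, 0.75, 0.75.
h(1.5) = 14.875, h(2.5) = 70.625, h(6) = 817, h(6.75) = 1138.703125, h(7.5) = 1534.375.
On each subinterval the trapezoid contributes (Δs_i/2)·[h(s_{i-1}) + h(s_i)].
Sum = 3331.88671875.

3331.88671875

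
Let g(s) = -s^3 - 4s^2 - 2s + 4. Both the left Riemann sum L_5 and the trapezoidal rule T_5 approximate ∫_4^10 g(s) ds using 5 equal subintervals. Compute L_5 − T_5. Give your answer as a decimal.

L_5 = -3009.6.
T_5 = -3780.
L_5 − T_5 = 770.4.

770.4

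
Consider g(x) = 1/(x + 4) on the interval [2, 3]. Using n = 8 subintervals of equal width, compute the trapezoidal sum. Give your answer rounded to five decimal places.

0.15416

Δx = (3 − 2)/8 = 0.125.
g(2) = 1/6, g(2.125) = 8/49, g(2.25) = 0.16, g(2.375) = 8/51, g(2.5) = 2/13, g(2.625) = 8/53, g(2.75) = 4/27, g(2.875) = 8/55, g(3) = 1/7.
T_8 = (Δx/2)·[g(x_0) + 2g(x_1) + ... + 2g(x_{7}) + g(x_8)].
Sum ≈ 0.15416.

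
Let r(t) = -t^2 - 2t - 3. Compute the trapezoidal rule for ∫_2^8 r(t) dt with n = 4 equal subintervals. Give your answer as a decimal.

Δt = (8 − 2)/4 = 1.5.
r(2) = -11, r(3.5) = -22.25, r(5) = -38, r(6.5) = -58.25, r(8) = -83.
T_4 = (Δt/2)·[r(t_0) + 2r(t_1) + 2r(t_2) + 2r(t_3) + r(t_4)].
Sum = -248.25.

-248.25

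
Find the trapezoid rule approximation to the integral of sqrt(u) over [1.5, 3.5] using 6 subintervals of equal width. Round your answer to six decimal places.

Δu = (3.5 − 1.5)/6 = 1/3.
f(1.5) ≈ 1.224745, f(11/6) ≈ 1.354006, f(13/6) ≈ 1.471960, f(2.5) ≈ 1.581139, f(17/6) ≈ 1.683251, f(19/6) ≈ 1.779513, f(3.5) ≈ 1.870829.
T_6 = (Δu/2)·[f(u_0) + 2f(u_1) + ... + 2f(u_{5}) + f(u_6)].
Sum ≈ 3.139219.

3.139219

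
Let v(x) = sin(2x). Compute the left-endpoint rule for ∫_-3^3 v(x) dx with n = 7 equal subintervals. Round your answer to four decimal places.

0.2395

Δx = (3 − (-3))/7 = 6/7.
Left endpoints: -3, -15/7, -9/7, -3/7, 3/7, 9/7, 15/7.
v(-3) ≈ 0.2794, v(-15/7) ≈ 0.9103, v(-9/7) ≈ -0.5398, v(-3/7) ≈ -0.7560, v(3/7) ≈ 0.7560, v(9/7) ≈ 0.5398, v(15/7) ≈ -0.9103.
Sum = Δx · [v(-3) + v(-15/7) + v(-9/7) + ...].
Sum ≈ 0.2395.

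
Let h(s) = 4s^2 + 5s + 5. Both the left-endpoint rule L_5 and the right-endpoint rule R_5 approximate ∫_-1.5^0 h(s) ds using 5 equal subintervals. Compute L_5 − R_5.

0.45

L_5 = 6.69.
R_5 = 6.24.
L_5 − R_5 = 0.45.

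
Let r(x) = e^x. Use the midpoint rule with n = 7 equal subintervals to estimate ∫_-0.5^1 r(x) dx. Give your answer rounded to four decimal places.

Δx = (1 − (-0.5))/7 = 3/14.
Midpoints: -11/28, -5/28, 1/28, 0.25, 13/28, 19/28, 25/28.
r(-11/28) ≈ 0.6751, r(-5/28) ≈ 0.8365, r(1/28) ≈ 1.0364, r(0.25) ≈ 1.2840, r(13/28) ≈ 1.5909, r(19/28) ≈ 1.9711, r(25/28) ≈ 2.4421.
Sum = Δx · [r(-11/28) + r(-5/28) + r(1/28) + ...].
Sum ≈ 2.1077.

2.1077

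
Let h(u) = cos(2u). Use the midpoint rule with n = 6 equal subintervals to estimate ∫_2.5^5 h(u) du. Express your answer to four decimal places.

0.2136

Δu = (5 − 2.5)/6 = 5/12.
Midpoints: 65/24, 3.125, 85/24, 95/24, 4.375, 115/24.
h(65/24) ≈ 0.6475, h(3.125) ≈ 0.9994, h(85/24) ≈ 0.6966, h(95/24) ≈ -0.0626, h(4.375) ≈ -0.7808, h(115/24) ≈ -0.9875.
Sum = Δu · [h(65/24) + h(3.125) + h(85/24) + ...].
Sum ≈ 0.2136.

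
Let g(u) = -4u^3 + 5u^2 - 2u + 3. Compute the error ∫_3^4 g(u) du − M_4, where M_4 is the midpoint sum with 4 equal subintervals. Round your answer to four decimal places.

Exact integral: ∫_3^4 g(u) du ≈ -117.333333.
M_4 = -117.140625.
Error ≈ -117.333333 − (-117.140625) ≈ -0.1927.

-0.1927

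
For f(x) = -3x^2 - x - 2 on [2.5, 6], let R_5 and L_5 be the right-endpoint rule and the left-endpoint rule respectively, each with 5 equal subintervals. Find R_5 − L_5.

-64.925

R_5 = -255.57.
L_5 = -190.645.
R_5 − L_5 = -64.925.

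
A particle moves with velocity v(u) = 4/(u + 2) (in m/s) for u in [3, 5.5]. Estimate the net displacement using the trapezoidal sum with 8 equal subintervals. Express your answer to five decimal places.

1.62258

Δu = (5.5 − 3)/8 = 0.3125.
v(3) = 0.8, v(3.3125) = 64/85, v(3.625) = 32/45, v(3.9375) = 64/95, v(4.25) = 0.64, v(4.5625) = 64/105, v(4.875) = 32/55, v(5.1875) = 64/115, v(5.5) = 8/15.
T_8 = (Δu/2)·[v(u_0) + 2v(u_1) + ... + 2v(u_{7}) + v(u_8)].
Sum ≈ 1.62258.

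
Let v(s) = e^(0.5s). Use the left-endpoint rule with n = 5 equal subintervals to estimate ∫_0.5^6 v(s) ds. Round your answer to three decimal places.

Δs = (6 − 0.5)/5 = 1.1.
Left endpoints: 0.5, 1.6, 2.7, 3.8, 4.9.
v(0.5) ≈ 1.284, v(1.6) ≈ 2.226, v(2.7) ≈ 3.857, v(3.8) ≈ 6.686, v(4.9) ≈ 11.588.
Sum = Δs · [v(0.5) + v(1.6) + v(2.7) + v(3.8) + v(4.9)].
Sum ≈ 28.205.

28.205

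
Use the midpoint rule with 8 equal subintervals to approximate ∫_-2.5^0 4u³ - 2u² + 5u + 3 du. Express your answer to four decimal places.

-57.2583

Δu = (0 − (-2.5))/8 = 0.3125.
Midpoints: -2.34375, -2.03125, -1.71875, -1.40625, -1.09375, -0.78125, -0.46875, -0.15625.
f(-2.34375) = -583299/8192, f(-2.03125) = -400849/8192, f(-1.71875) = -260599/8192, f(-1.40625) = -156549/8192, f(-1.09375) = -82699/8192, f(-0.78125) = -33049/8192, f(-0.46875) = -1599/8192, f(-0.15625) = 17651/8192.
Sum = Δu · [f(-2.34375) + f(-2.03125) + f(-1.71875) + ...].
Sum ≈ -57.2583.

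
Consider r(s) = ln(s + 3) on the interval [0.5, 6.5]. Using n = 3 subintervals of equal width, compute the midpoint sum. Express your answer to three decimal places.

Δs = (6.5 − 0.5)/3 = 2.
Midpoints: 1.5, 3.5, 5.5.
r(1.5) ≈ 1.504, r(3.5) ≈ 1.872, r(5.5) ≈ 2.140.
Sum = Δs · [r(1.5) + r(3.5) + r(5.5)].
Sum ≈ 11.032.

11.032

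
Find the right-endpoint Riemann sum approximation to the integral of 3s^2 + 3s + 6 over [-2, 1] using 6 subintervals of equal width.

22.875

Δs = (1 − (-2))/6 = 0.5.
Right endpoints: -1.5, -1, -0.5, 0, 0.5, 1.
f(-1.5) = 8.25, f(-1) = 6, f(-0.5) = 5.25, f(0) = 6, f(0.5) = 8.25, f(1) = 12.
Sum = Δs · [f(-1.5) + f(-1) + f(-0.5) + ...].
Sum = 22.875.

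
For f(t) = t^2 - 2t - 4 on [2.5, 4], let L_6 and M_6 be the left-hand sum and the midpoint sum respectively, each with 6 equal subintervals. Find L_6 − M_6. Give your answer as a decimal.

-0.8203125

L_6 = -0.453125.
M_6 = 0.3671875.
L_6 − M_6 = -0.8203125.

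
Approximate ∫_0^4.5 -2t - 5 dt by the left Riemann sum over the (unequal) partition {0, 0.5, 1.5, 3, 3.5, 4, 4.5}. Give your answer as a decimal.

-38.5

Subinterval widths: 0.5, 1, 1.5, 0.5, 0.5, 0.5.
Left endpoints: 0, 0.5, 1.5, 3, 3.5, 4.
f(0) = -5, f(0.5) = -6, f(1.5) = -8, f(3) = -11, f(3.5) = -12, f(4) = -13.
Sum = Σ Δt_i · f(t_i).
Sum = -38.5.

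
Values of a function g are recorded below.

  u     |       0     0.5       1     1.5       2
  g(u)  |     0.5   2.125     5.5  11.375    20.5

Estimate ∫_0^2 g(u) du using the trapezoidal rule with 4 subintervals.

14.75

Δu = 0.5.
T_4 = (0.5/2)·[0.5 + 2·2.125 + 2·5.5 + 2·11.375 + 20.5] = 14.75.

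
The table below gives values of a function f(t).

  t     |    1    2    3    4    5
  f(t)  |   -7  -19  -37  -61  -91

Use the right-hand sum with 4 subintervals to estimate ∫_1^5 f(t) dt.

-208

Δt = 1.
Sum = 1·[(-19) + (-37) + (-61) + (-91)] = -208.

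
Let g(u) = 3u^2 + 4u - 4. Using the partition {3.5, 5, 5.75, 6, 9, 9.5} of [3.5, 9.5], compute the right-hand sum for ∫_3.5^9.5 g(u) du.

1234.515625

Subinterval widths: 1.5, 0.75, 0.25, 3, 0.5.
Right endpoints: 5, 5.75, 6, 9, 9.5.
g(5) = 91, g(5.75) = 118.1875, g(6) = 128, g(9) = 275, g(9.5) = 304.75.
Sum = Σ Δu_i · g(u_i).
Sum = 1234.515625.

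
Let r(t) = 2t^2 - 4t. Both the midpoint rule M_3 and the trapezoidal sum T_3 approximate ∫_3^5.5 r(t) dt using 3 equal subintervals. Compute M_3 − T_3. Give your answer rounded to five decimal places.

-0.86806

M_3 ≈ 50.1273148.
T_3 ≈ 50.9953704.
M_3 − T_3 ≈ -0.86806.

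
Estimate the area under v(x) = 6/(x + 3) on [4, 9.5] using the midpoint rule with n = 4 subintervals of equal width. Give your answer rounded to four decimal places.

Δx = (9.5 − 4)/4 = 1.375.
Midpoints: 4.6875, 6.0625, 7.4375, 8.8125.
v(4.6875) = 32/41, v(6.0625) = 96/145, v(7.4375) = 96/167, v(8.8125) = 32/63.
Sum = Δx · [v(4.6875) + v(6.0625) + v(7.4375) + v(8.8125)].
Sum ≈ 3.4723.

3.4723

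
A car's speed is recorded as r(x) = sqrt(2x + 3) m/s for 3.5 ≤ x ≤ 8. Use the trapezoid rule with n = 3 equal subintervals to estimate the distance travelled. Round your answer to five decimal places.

17.04921

Δx = (8 − 3.5)/3 = 1.5.
r(3.5) ≈ 3.16228, r(5) ≈ 3.60555, r(6.5) ≈ 4.00000, r(8) ≈ 4.35890.
T_3 = (Δx/2)·[r(x_0) + 2r(x_1) + 2r(x_2) + r(x_3)].
Sum ≈ 17.04921.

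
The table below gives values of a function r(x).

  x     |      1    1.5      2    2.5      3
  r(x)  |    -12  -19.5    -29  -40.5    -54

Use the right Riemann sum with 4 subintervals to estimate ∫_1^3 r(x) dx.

Δx = 0.5.
Sum = 0.5·[(-19.5) + (-29) + (-40.5) + (-54)] = -71.5.

-71.5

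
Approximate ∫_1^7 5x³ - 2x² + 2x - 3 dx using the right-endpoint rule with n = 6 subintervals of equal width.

3673

Δx = (7 − 1)/6 = 1.
Right endpoints: 2, 3, 4, 5, 6, 7.
f(2) = 33, f(3) = 120, f(4) = 293, f(5) = 582, f(6) = 1017, f(7) = 1628.
Sum = Δx · [f(2) + f(3) + f(4) + ...].
Sum = 3673.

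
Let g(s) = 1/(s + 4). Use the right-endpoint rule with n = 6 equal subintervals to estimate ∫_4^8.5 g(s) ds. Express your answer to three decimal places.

0.430

Δs = (8.5 − 4)/6 = 0.75.
Right endpoints: 4.75, 5.5, 6.25, 7, 7.75, 8.5.
g(4.75) = 4/35, g(5.5) = 2/19, g(6.25) = 4/41, g(7) = 1/11, g(7.75) = 4/47, g(8.5) = 0.08.
Sum = Δs · [g(4.75) + g(5.5) + g(6.25) + ...].
Sum ≈ 0.430.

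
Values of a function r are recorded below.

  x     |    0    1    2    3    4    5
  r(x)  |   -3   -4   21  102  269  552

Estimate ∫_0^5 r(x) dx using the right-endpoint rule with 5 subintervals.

940

Δx = 1.
Sum = 1·[(-4) + 21 + 102 + 269 + 552] = 940.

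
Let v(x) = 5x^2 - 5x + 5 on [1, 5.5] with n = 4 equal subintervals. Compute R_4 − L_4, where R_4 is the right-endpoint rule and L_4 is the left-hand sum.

R_4 = 299.35546875.
L_4 = 160.13671875.
R_4 − L_4 = 139.21875.

139.21875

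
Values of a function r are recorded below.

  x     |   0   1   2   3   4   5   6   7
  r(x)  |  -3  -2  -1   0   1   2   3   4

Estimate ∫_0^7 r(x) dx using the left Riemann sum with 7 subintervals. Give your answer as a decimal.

0

Δx = 1.
Sum = 1·[(-3) + (-2) + (-1) + 0 + 1 + 2 + 3] = 0.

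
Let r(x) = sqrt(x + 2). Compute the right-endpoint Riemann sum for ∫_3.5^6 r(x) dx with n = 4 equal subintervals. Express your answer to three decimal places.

6.636

Δx = (6 − 3.5)/4 = 0.625.
Right endpoints: 4.125, 4.75, 5.375, 6.
r(4.125) ≈ 2.475, r(4.75) ≈ 2.598, r(5.375) ≈ 2.716, r(6) ≈ 2.828.
Sum = Δx · [r(4.125) + r(4.75) + r(5.375) + r(6)].
Sum ≈ 6.636.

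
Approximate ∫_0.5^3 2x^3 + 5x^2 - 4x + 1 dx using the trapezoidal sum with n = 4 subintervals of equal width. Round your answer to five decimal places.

72.78320

Δx = (3 − 0.5)/4 = 0.625.
f(0.5) = 0.5, f(1.125) = 5.67578125, f(1.75) = 20.03125, f(2.375) = 46.49609375, f(3) = 88.
T_4 = (Δx/2)·[f(x_0) + 2f(x_1) + 2f(x_2) + 2f(x_3) + f(x_4)].
Sum ≈ 72.78320.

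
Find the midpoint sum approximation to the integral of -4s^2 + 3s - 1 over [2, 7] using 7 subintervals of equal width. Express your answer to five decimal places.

-383.31633

Δs = (7 − 2)/7 = 5/7.
Midpoints: 33/14, 43/14, 53/14, 4.5, 73/14, 83/14, 93/14.
f(33/14) = -1583/98, f(43/14) = -2893/98, f(53/14) = -4603/98, f(4.5) = -68.5, f(73/14) = -9223/98, f(83/14) = -12133/98, f(93/14) = -15443/98.
Sum = Δs · [f(33/14) + f(43/14) + f(53/14) + ...].
Sum ≈ -383.31633.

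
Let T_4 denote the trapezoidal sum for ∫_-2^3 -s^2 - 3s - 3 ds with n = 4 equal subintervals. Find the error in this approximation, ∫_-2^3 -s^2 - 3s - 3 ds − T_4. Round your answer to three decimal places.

1.302

Exact integral: ∫_-2^3 f(s) ds ≈ -34.16667.
T_4 = -35.46875.
Error ≈ -34.16667 − (-35.46875) ≈ 1.302.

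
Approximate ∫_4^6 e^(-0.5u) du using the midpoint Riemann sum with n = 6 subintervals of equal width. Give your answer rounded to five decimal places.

Δu = (6 − 4)/6 = 1/3.
Midpoints: 25/6, 4.5, 29/6, 31/6, 5.5, 35/6.
f(25/6) ≈ 0.12451, f(4.5) ≈ 0.10540, f(29/6) ≈ 0.08922, f(31/6) ≈ 0.07552, f(5.5) ≈ 0.06393, f(35/6) ≈ 0.05411.
Sum = Δu · [f(25/6) + f(4.5) + f(29/6) + ...].
Sum ≈ 0.17090.

0.17090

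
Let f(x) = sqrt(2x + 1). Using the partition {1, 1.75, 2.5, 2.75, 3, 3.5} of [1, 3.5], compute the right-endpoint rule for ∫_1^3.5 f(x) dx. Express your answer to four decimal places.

Subinterval widths: 0.75, 0.75, 0.25, 0.25, 0.5.
Right endpoints: 1.75, 2.5, 2.75, 3, 3.5.
f(1.75) ≈ 2.1213, f(2.5) ≈ 2.4495, f(2.75) ≈ 2.5495, f(3) ≈ 2.6458, f(3.5) ≈ 2.8284.
Sum = Σ Δx_i · f(x_i).
Sum ≈ 6.1411.

6.1411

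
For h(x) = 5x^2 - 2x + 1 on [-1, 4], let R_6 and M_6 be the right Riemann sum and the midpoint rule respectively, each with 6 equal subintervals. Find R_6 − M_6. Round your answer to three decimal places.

31.424

R_6 ≈ 128.31019.
M_6 ≈ 96.88657.
R_6 − M_6 ≈ 31.424.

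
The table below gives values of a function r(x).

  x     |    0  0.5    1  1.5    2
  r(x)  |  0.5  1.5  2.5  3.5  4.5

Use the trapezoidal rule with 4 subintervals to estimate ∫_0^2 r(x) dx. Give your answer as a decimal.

Δx = 0.5.
T_4 = (0.5/2)·[0.5 + 2·1.5 + 2·2.5 + 2·3.5 + 4.5] = 5.

5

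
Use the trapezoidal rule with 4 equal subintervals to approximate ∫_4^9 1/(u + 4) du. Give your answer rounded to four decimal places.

Δu = (9 − 4)/4 = 1.25.
f(4) = 0.125, f(5.25) = 4/37, f(6.5) = 2/21, f(7.75) = 4/47, f(9) = 1/13.
T_4 = (Δu/2)·[f(u_0) + 2f(u_1) + 2f(u_2) + 2f(u_3) + f(u_4)].
Sum ≈ 0.4868.

0.4868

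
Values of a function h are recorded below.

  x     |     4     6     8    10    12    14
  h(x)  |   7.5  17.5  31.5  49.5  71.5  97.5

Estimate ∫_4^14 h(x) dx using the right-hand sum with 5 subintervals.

535

Δx = 2.
Sum = 2·[17.5 + 31.5 + 49.5 + 71.5 + 97.5] = 535.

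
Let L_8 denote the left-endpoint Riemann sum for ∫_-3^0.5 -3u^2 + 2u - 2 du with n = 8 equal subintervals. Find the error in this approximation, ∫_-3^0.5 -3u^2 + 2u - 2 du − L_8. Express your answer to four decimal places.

Exact integral: ∫_-3^0.5 f(u) du = -42.875.
L_8 ≈ -50.483398.
Error ≈ -42.875 − (-50.483398) ≈ 7.6084.

7.6084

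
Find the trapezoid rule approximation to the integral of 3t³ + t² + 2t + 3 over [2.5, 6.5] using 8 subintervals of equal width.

Δt = (6.5 − 2.5)/8 = 0.5.
f(2.5) = 61.125, f(3) = 99, f(3.5) = 150.875, f(4) = 219, f(4.5) = 305.625, f(5) = 413, f(5.5) = 543.375, f(6) = 699, f(6.5) = 882.125.
T_8 = (Δt/2)·[f(t_0) + 2f(t_1) + ... + 2f(t_{7}) + f(t_8)].
Sum = 1450.75.

1450.75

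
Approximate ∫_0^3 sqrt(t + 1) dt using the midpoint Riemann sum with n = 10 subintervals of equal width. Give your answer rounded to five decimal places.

4.66760

Δt = (3 − 0)/10 = 0.3.
Midpoints: 0.15, 0.45, 0.75, 1.05, 1.35, 1.65, 1.95, 2.25, 2.55, 2.85.
f(0.15) ≈ 1.07238, f(0.45) ≈ 1.20416, f(0.75) ≈ 1.32288, f(1.05) ≈ 1.43178, f(1.35) ≈ 1.53297, f(1.65) ≈ 1.62788, f(1.95) ≈ 1.71756, f(2.25) ≈ 1.80278, f(2.55) ≈ 1.88414, f(2.85) ≈ 1.96214.
Sum = Δt · [f(0.15) + f(0.45) + f(0.75) + ...].
Sum ≈ 4.66760.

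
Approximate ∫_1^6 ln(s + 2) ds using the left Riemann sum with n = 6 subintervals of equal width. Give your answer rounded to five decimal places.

Δs = (6 − 1)/6 = 5/6.
Left endpoints: 1, 11/6, 8/3, 3.5, 13/3, 31/6.
f(1) ≈ 1.09861, f(11/6) ≈ 1.34373, f(8/3) ≈ 1.54045, f(3.5) ≈ 1.70475, f(13/3) ≈ 1.84583, f(31/6) ≈ 1.96944.
Sum = Δs · [f(1) + f(11/6) + f(8/3) + ...].
Sum ≈ 7.91901.

7.91901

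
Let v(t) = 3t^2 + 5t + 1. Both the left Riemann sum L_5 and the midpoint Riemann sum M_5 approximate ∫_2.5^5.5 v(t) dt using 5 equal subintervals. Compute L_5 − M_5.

L_5 = 188.19.
M_5 = 213.48.
L_5 − M_5 = -25.29.

-25.29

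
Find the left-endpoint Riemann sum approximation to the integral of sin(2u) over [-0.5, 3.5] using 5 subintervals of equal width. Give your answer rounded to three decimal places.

-0.682

Δu = (3.5 − (-0.5))/5 = 0.8.
Left endpoints: -0.5, 0.3, 1.1, 1.9, 2.7.
f(-0.5) ≈ -0.841, f(0.3) ≈ 0.565, f(1.1) ≈ 0.808, f(1.9) ≈ -0.612, f(2.7) ≈ -0.773.
Sum = Δu · [f(-0.5) + f(0.3) + f(1.1) + f(1.9) + f(2.7)].
Sum ≈ -0.682.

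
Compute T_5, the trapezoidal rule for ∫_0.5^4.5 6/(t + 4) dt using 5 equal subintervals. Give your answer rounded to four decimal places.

Δt = (4.5 − 0.5)/5 = 0.8.
f(0.5) = 4/3, f(1.3) = 60/53, f(2.1) = 60/61, f(2.9) = 20/23, f(3.7) = 60/77, f(4.5) = 12/17.
T_5 = (Δt/2)·[f(t_0) + 2f(t_1) + ... + 2f(t_{4}) + f(t_5)].
Sum ≈ 3.8273.

3.8273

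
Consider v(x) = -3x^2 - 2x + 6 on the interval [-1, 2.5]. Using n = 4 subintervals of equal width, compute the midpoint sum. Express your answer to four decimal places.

Δx = (2.5 − (-1))/4 = 0.875.
Midpoints: -0.5625, 0.3125, 1.1875, 2.0625.
v(-0.5625) = 6.17578125, v(0.3125) = 5.08203125, v(1.1875) = -0.60546875, v(2.0625) = -10.88671875.
Sum = Δx · [v(-0.5625) + v(0.3125) + v(1.1875) + v(2.0625)].
Sum ≈ -0.2051.

-0.2051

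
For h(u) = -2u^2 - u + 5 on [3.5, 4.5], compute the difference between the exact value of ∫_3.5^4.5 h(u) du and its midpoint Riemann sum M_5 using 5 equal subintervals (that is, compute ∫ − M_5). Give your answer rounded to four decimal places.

-0.0067

Exact integral: ∫_3.5^4.5 h(u) du ≈ -31.166667.
M_5 = -31.16.
Error ≈ -31.166667 − (-31.16) ≈ -0.0067.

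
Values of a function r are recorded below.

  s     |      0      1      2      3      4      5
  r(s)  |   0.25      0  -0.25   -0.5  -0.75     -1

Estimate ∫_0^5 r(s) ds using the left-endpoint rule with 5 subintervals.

Δs = 1.
Sum = 1·[0.25 + 0 + (-0.25) + (-0.5) + (-0.75)] = -1.25.

-1.25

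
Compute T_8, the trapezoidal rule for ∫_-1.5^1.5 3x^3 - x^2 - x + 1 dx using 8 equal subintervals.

0.6796875

Δx = (1.5 − (-1.5))/8 = 0.375.
f(-1.5) = -9.875, f(-1.125) = -1747/512, f(-0.75) = -0.078125, f(-0.375) = 551/512, f(0) = 1, f(0.375) = 329/512, f(0.75) = 0.953125, f(1.125) = 1475/512, f(1.5) = 7.375.
T_8 = (Δx/2)·[f(x_0) + 2f(x_1) + ... + 2f(x_{7}) + f(x_8)].
Sum = 0.6796875.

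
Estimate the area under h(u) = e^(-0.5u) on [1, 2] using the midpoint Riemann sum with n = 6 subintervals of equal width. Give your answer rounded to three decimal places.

0.477

Δu = (2 − 1)/6 = 1/6.
Midpoints: 13/12, 1.25, 17/12, 19/12, 1.75, 23/12.
h(13/12) ≈ 0.582, h(1.25) ≈ 0.535, h(17/12) ≈ 0.492, h(19/12) ≈ 0.453, h(1.75) ≈ 0.417, h(23/12) ≈ 0.384.
Sum = Δu · [h(13/12) + h(1.25) + h(17/12) + ...].
Sum ≈ 0.477.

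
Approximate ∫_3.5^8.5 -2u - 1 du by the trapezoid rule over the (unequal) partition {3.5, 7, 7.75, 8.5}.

Subinterval widths: 3.5, 0.75, 0.75.
f(3.5) = -8, f(7) = -15, f(7.75) = -16.5, f(8.5) = -18.
On each subinterval the trapezoid contributes (Δu_i/2)·[f(u_{i-1}) + f(u_i)].
Sum = -65.

-65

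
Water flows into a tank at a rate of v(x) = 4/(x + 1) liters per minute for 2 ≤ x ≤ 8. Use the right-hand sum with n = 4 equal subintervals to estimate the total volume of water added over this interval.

Δx = (8 − 2)/4 = 1.5.
Right endpoints: 3.5, 5, 6.5, 8.
v(3.5) = 8/9, v(5) = 2/3, v(6.5) = 8/15, v(8) = 4/9.
Sum = Δx · [v(3.5) + v(5) + v(6.5) + v(8)].
Sum = 3.8.

3.8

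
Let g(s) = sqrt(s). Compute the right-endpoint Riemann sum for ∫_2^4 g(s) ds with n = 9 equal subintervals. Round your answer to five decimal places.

Δs = (4 − 2)/9 = 2/9.
Right endpoints: 20/9, 22/9, 8/3, 26/9, 28/9, 10/3, 32/9, 34/9, 4.
g(20/9) ≈ 1.49071, g(22/9) ≈ 1.56347, g(8/3) ≈ 1.63299, g(26/9) ≈ 1.69967, g(28/9) ≈ 1.76383, g(10/3) ≈ 1.82574, g(32/9) ≈ 1.88562, g(34/9) ≈ 1.94365, g(4) ≈ 2.00000.
Sum = Δs · [g(20/9) + g(22/9) + g(8/3) + ...].
Sum ≈ 3.51238.

3.51238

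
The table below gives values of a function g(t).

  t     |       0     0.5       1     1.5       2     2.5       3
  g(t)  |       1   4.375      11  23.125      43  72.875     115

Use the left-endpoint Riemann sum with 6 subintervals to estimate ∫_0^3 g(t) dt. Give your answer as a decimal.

Δt = 0.5.
Sum = 0.5·[1 + 4.375 + 11 + 23.125 + 43 + 72.875] = 77.6875.

77.6875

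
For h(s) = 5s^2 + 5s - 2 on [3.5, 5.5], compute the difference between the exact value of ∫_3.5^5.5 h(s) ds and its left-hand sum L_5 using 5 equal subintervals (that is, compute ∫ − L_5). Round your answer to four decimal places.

19.7333

Exact integral: ∫_3.5^5.5 h(s) ds ≈ 246.833333.
L_5 = 227.1.
Error ≈ 246.833333 − 227.1 ≈ 19.7333.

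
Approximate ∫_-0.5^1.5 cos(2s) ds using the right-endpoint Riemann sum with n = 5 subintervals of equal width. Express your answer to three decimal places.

Δs = (1.5 − (-0.5))/5 = 0.4.
Right endpoints: -0.1, 0.3, 0.7, 1.1, 1.5.
f(-0.1) ≈ 0.980, f(0.3) ≈ 0.825, f(0.7) ≈ 0.170, f(1.1) ≈ -0.589, f(1.5) ≈ -0.990.
Sum = Δs · [f(-0.1) + f(0.3) + f(0.7) + f(1.1) + f(1.5)].
Sum ≈ 0.159.

0.159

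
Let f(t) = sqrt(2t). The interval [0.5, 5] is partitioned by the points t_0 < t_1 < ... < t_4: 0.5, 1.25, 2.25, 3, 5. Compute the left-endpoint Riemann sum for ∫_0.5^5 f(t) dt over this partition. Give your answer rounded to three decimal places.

Subinterval widths: 0.75, 1, 0.75, 2.
Left endpoints: 0.5, 1.25, 2.25, 3.
f(0.5) ≈ 1.000, f(1.25) ≈ 1.581, f(2.25) ≈ 2.121, f(3) ≈ 2.449.
Sum = Σ Δt_i · f(t_i).
Sum ≈ 8.821.

8.821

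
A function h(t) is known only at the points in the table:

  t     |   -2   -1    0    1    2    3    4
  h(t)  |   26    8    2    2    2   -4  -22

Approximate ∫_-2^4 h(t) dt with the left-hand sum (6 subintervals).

Δt = 1.
Sum = 1·[26 + 8 + 2 + 2 + 2 + (-4)] = 36.

36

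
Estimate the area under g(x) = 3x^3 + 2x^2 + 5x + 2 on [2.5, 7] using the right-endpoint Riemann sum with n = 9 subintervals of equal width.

Δx = (7 − 2.5)/9 = 0.5.
Right endpoints: 3, 3.5, 4, 4.5, 5, 5.5, 6, 6.5, 7.
g(3) = 116, g(3.5) = 172.625, g(4) = 246, g(4.5) = 338.375, g(5) = 452, g(5.5) = 589.125, g(6) = 752, g(6.5) = 942.875, g(7) = 1164.
Sum = Δx · [g(3) + g(3.5) + g(4) + ...].
Sum = 2386.5.

2386.5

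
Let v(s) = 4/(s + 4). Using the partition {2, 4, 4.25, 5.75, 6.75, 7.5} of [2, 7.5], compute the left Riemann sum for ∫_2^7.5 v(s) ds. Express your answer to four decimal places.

2.8749

Subinterval widths: 2, 0.25, 1.5, 1, 0.75.
Left endpoints: 2, 4, 4.25, 5.75, 6.75.
v(2) = 2/3, v(4) = 0.5, v(4.25) = 16/33, v(5.75) = 16/39, v(6.75) = 16/43.
Sum = Σ Δs_i · v(s_i).
Sum ≈ 2.8749.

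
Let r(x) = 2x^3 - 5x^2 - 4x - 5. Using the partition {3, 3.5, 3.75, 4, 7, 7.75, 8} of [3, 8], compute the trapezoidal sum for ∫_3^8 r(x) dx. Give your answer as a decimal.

1193.4296875

Subinterval widths: 0.5, 0.25, 0.25, 3, 0.75, 0.25.
r(3) = -8, r(3.5) = 5.5, r(3.75) = 15.15625, r(4) = 27, r(7) = 408, r(7.75) = 594.65625, r(8) = 667.
On each subinterval the trapezoid contributes (Δx_i/2)·[r(x_{i-1}) + r(x_i)].
Sum = 1193.4296875.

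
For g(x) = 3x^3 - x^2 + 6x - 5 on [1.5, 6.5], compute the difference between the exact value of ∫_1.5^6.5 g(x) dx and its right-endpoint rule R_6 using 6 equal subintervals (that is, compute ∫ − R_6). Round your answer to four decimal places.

-355.1505

Exact integral: ∫_1.5^6.5 g(x) dx ≈ 1339.583333.
R_6 ≈ 1694.733796.
Error ≈ 1339.583333 − 1694.733796 ≈ -355.1505.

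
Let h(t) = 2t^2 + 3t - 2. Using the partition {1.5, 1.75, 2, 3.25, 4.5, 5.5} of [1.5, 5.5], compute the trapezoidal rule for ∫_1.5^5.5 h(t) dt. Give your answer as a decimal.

144.3125

Subinterval widths: 0.25, 0.25, 1.25, 1.25, 1.
h(1.5) = 7, h(1.75) = 9.375, h(2) = 12, h(3.25) = 28.875, h(4.5) = 52, h(5.5) = 75.
On each subinterval the trapezoid contributes (Δt_i/2)·[h(t_{i-1}) + h(t_i)].
Sum = 144.3125.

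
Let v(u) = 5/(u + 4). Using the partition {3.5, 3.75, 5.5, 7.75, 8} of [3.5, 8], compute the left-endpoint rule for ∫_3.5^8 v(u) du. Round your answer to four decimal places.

2.5863

Subinterval widths: 0.25, 1.75, 2.25, 0.25.
Left endpoints: 3.5, 3.75, 5.5, 7.75.
v(3.5) = 2/3, v(3.75) = 20/31, v(5.5) = 10/19, v(7.75) = 20/47.
Sum = Σ Δu_i · v(u_i).
Sum ≈ 2.5863.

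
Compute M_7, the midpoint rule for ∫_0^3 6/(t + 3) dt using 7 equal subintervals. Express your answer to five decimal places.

4.15507

Δt = (3 − 0)/7 = 3/7.
Midpoints: 3/14, 9/14, 15/14, 1.5, 27/14, 33/14, 39/14.
f(3/14) = 28/15, f(9/14) = 28/17, f(15/14) = 28/19, f(1.5) = 4/3, f(27/14) = 28/23, f(33/14) = 1.12, f(39/14) = 28/27.
Sum = Δt · [f(3/14) + f(9/14) + f(15/14) + ...].
Sum ≈ 4.15507.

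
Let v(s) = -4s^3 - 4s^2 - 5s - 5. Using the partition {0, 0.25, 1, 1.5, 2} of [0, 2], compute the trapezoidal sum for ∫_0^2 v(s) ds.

-48.40625

Subinterval widths: 0.25, 0.75, 0.5, 0.5.
v(0) = -5, v(0.25) = -6.5625, v(1) = -18, v(1.5) = -35, v(2) = -63.
On each subinterval the trapezoid contributes (Δs_i/2)·[v(s_{i-1}) + v(s_i)].
Sum = -48.40625.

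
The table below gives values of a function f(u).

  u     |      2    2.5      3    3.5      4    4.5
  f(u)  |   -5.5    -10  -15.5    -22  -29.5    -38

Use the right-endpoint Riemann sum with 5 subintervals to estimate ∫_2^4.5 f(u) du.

Δu = 0.5.
Sum = 0.5·[(-10) + (-15.5) + (-22) + (-29.5) + (-38)] = -57.5.

-57.5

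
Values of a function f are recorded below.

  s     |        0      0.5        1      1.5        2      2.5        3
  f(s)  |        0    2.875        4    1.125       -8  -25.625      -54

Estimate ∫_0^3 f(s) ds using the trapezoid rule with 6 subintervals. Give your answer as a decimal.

Δs = 0.5.
T_6 = (0.5/2)·[0 + 2·2.875 + 2·4 + 2·1.125 + 2·(-8) + 2·(-25.625) + (-54)] = -26.3125.

-26.3125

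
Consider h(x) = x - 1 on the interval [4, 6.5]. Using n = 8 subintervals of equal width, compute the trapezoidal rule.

10.625

Δx = (6.5 − 4)/8 = 0.3125.
h(4) = 3, h(4.3125) = 3.3125, h(4.625) = 3.625, h(4.9375) = 3.9375, h(5.25) = 4.25, h(5.5625) = 4.5625, h(5.875) = 4.875, h(6.1875) = 5.1875, h(6.5) = 5.5.
T_8 = (Δx/2)·[h(x_0) + 2h(x_1) + ... + 2h(x_{7}) + h(x_8)].
Sum = 10.625.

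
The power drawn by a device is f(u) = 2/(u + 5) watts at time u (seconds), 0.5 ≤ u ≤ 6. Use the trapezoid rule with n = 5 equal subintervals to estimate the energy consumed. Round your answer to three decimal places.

Δu = (6 − 0.5)/5 = 1.1.
f(0.5) = 4/11, f(1.6) = 10/33, f(2.7) = 20/77, f(3.8) = 5/22, f(4.9) = 20/99, f(6) = 2/11.
T_5 = (Δu/2)·[f(u_0) + 2f(u_1) + ... + 2f(u_{4}) + f(u_5)].
Sum ≈ 1.391.

1.391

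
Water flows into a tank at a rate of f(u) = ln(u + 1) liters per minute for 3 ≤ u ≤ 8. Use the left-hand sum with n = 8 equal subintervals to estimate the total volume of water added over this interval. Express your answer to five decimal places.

8.97191

Δu = (8 − 3)/8 = 0.625.
Left endpoints: 3, 3.625, 4.25, 4.875, 5.5, 6.125, 6.75, 7.375.
f(3) ≈ 1.38629, f(3.625) ≈ 1.53148, f(4.25) ≈ 1.65823, f(4.875) ≈ 1.77071, f(5.5) ≈ 1.87180, f(6.125) ≈ 1.96361, f(6.75) ≈ 2.04769, f(7.375) ≈ 2.12525.
Sum = Δu · [f(3) + f(3.625) + f(4.25) + ...].
Sum ≈ 8.97191.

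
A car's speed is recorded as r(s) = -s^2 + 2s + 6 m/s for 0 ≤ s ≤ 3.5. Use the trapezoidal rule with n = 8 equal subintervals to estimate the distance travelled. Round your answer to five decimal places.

Δs = (3.5 − 0)/8 = 0.4375.
r(0) = 6, r(0.4375) = 6.68359375, r(0.875) = 6.984375, r(1.3125) = 6.90234375, r(1.75) = 6.4375, r(2.1875) = 5.58984375, r(2.625) = 4.359375, r(3.0625) = 2.74609375, r(3.5) = 0.75.
T_8 = (Δs/2)·[r(s_0) + 2r(s_1) + ... + 2r(s_{7}) + r(s_8)].
Sum ≈ 18.84668.

18.84668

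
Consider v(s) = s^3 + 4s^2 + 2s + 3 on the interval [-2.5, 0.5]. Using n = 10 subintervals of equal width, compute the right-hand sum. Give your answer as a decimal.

13.9575

Δs = (0.5 − (-2.5))/10 = 0.3.
Right endpoints: -2.2, -1.9, -1.6, -1.3, -1, -0.7, -0.4, -0.1, 0.2, 0.5.
v(-2.2) = 7.312, v(-1.9) = 6.781, v(-1.6) = 5.944, v(-1.3) = 4.963, v(-1) = 4, v(-0.7) = 3.217, v(-0.4) = 2.776, v(-0.1) = 2.839, v(0.2) = 3.568, v(0.5) = 5.125.
Sum = Δs · [v(-2.2) + v(-1.9) + v(-1.6) + ...].
Sum = 13.9575.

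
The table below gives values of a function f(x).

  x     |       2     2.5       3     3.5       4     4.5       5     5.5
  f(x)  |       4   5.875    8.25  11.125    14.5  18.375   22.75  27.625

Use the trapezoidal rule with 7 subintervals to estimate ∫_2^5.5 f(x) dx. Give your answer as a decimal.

Δx = 0.5.
T_7 = (0.5/2)·[4 + 2·5.875 + 2·8.25 + 2·11.125 + 2·14.5 + 2·18.375 + 2·22.75 + 27.625] = 48.34375.

48.34375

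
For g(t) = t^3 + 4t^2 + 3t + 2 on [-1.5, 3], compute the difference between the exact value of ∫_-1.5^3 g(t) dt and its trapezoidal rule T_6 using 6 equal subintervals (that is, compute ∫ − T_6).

-2.63671875

Exact integral: ∫_-1.5^3 g(t) dt = 78.609375.
T_6 = 81.24609375.
Error = 78.609375 − 81.24609375 = -2.63671875.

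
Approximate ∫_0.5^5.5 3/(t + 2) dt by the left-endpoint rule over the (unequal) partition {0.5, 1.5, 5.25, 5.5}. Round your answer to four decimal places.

4.5177

Subinterval widths: 1, 3.75, 0.25.
Left endpoints: 0.5, 1.5, 5.25.
f(0.5) = 1.2, f(1.5) = 6/7, f(5.25) = 12/29.
Sum = Σ Δt_i · f(t_i).
Sum ≈ 4.5177.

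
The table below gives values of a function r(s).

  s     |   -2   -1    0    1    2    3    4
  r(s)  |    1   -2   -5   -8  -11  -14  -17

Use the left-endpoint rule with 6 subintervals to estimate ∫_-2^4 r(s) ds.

-39

Δs = 1.
Sum = 1·[1 + (-2) + (-5) + (-8) + (-11) + (-14)] = -39.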